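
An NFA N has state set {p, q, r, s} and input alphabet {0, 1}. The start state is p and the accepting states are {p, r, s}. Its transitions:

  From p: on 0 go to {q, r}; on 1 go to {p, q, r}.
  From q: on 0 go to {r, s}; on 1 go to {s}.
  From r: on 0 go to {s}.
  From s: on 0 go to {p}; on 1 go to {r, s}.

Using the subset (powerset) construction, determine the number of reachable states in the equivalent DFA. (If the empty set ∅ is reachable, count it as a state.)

9

Start state of the DFA: {p}.
{p} --0--> {q, r}  [new]
{p} --1--> {p, q, r}  [new]
{q, r} --0--> {r, s}  [new]
{q, r} --1--> {s}  [new]
{p, q, r} --0--> {q, r, s}  [new]
{p, q, r} --1--> {p, q, r, s}  [new]
{r, s} --0--> {p, s}  [new]
{r, s} --1--> {r, s}  [seen]
{s} --0--> {p}  [seen]
{s} --1--> {r, s}  [seen]
{q, r, s} --0--> {p, r, s}  [new]
{q, r, s} --1--> {r, s}  [seen]
{p, q, r, s} --0--> {p, q, r, s}  [seen]
{p, q, r, s} --1--> {p, q, r, s}  [seen]
{p, s} --0--> {p, q, r}  [seen]
{p, s} --1--> {p, q, r, s}  [seen]
{p, r, s} --0--> {p, q, r, s}  [seen]
{p, r, s} --1--> {p, q, r, s}  [seen]
Reachable DFA states: {p}, {q, r}, {p, q, r}, {r, s}, {s}, {q, r, s}, {p, q, r, s}, {p, s}, {p, r, s}.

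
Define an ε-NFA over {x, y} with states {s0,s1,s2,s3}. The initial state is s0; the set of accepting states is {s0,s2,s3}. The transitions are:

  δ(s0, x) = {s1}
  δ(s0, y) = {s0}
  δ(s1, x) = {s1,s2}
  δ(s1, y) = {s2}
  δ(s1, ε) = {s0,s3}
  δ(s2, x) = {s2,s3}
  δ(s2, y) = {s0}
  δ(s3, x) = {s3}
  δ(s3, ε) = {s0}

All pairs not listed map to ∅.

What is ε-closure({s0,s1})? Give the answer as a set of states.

Begin with {s0,s1}.
s1 →ε {s0,s3}; add s3.
ε-closure = {s0,s1,s3}.

{s0,s1,s3}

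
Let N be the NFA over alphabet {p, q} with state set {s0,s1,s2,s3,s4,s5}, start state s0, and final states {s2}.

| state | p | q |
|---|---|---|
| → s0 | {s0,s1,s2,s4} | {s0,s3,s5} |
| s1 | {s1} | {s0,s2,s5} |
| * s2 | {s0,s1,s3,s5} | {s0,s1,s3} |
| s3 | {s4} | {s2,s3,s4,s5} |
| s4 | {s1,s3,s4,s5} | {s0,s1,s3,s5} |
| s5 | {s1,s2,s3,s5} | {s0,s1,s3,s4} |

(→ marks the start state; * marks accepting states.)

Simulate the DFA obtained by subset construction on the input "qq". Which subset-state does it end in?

Start: {s0}.
δ(s0,q) = {s0,s3,s5}.
Union: {s0,s3,s5}.
After q: {s0,s3,s5}.
δ(s0,q) = {s0,s3,s5}; δ(s3,q) = {s2,s3,s4,s5}; δ(s5,q) = {s0,s1,s3,s4}.
Union: {s0,s1,s2,s3,s4,s5}.
After q: {s0,s1,s2,s3,s4,s5}.

{s0,s1,s2,s3,s4,s5}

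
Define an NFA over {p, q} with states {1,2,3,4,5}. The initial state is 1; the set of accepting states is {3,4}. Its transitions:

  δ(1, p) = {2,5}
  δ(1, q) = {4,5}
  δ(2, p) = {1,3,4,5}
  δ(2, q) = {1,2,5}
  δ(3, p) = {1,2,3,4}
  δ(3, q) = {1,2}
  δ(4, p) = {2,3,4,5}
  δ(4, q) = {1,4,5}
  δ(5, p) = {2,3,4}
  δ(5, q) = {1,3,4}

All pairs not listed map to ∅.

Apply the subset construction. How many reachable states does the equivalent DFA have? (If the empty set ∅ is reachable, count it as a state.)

Start state of the DFA: {1}.
{1} --p--> {2,5}  [new]
{1} --q--> {4,5}  [new]
{2,5} --p--> {1,2,3,4,5}  [new]
{2,5} --q--> {1,2,3,4,5}  [seen]
{4,5} --p--> {2,3,4,5}  [new]
{4,5} --q--> {1,3,4,5}  [new]
{1,2,3,4,5} --p--> {1,2,3,4,5}  [seen]
{1,2,3,4,5} --q--> {1,2,3,4,5}  [seen]
{2,3,4,5} --p--> {1,2,3,4,5}  [seen]
{2,3,4,5} --q--> {1,2,3,4,5}  [seen]
{1,3,4,5} --p--> {1,2,3,4,5}  [seen]
{1,3,4,5} --q--> {1,2,3,4,5}  [seen]
Reachable DFA states: {1}, {2,5}, {4,5}, {1,2,3,4,5}, {2,3,4,5}, {1,3,4,5}.

6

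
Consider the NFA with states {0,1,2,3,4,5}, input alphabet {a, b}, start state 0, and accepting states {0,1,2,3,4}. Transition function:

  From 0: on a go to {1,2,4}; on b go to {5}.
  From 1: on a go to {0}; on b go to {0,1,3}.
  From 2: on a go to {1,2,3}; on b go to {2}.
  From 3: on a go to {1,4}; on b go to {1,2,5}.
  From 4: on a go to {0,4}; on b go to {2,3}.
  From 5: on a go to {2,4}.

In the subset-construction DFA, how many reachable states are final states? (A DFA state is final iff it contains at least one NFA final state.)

9

Start state of the DFA: {0}.
{0} --a--> {1,2,4}  [new]
{0} --b--> {5}  [new]
{1,2,4} --a--> {0,1,2,3,4}  [new]
{1,2,4} --b--> {0,1,2,3}  [new]
{5} --a--> {2,4}  [new]
{5} --b--> ∅  [new]
{0,1,2,3,4} --a--> {0,1,2,3,4}  [seen]
{0,1,2,3,4} --b--> {0,1,2,3,5}  [new]
{0,1,2,3} --a--> {0,1,2,3,4}  [seen]
{0,1,2,3} --b--> {0,1,2,3,5}  [seen]
{2,4} --a--> {0,1,2,3,4}  [seen]
{2,4} --b--> {2,3}  [new]
∅ --a--> ∅  [seen]
∅ --b--> ∅  [seen]
{0,1,2,3,5} --a--> {0,1,2,3,4}  [seen]
{0,1,2,3,5} --b--> {0,1,2,3,5}  [seen]
{2,3} --a--> {1,2,3,4}  [new]
{2,3} --b--> {1,2,5}  [new]
{1,2,3,4} --a--> {0,1,2,3,4}  [seen]
{1,2,3,4} --b--> {0,1,2,3,5}  [seen]
{1,2,5} --a--> {0,1,2,3,4}  [seen]
{1,2,5} --b--> {0,1,2,3}  [seen]
Reachable DFA states: {0}, {1,2,4}, {5}, {0,1,2,3,4}, {0,1,2,3}, {2,4}, ∅, {0,1,2,3,5}, {2,3}, {1,2,3,4}, {1,2,5}.
Accepting DFA states (contain an NFA accepting state): {0}, {1,2,4}, {0,1,2,3,4}, {0,1,2,3}, {2,4}, {0,1,2,3,5}, {2,3}, {1,2,3,4}, {1,2,5}.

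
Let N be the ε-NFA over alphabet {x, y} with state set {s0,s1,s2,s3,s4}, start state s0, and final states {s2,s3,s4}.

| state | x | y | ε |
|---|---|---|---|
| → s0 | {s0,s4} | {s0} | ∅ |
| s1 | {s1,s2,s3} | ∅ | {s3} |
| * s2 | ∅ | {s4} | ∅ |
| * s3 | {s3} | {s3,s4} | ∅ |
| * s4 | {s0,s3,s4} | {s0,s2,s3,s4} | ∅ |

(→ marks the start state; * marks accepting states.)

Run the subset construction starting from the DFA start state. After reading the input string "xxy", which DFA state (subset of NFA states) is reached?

{s0,s2,s3,s4}

Start: {s0}.
δ(s0,x) = {s0,s4}.
Union: {s0,s4}.
After x: {s0,s4}.
δ(s0,x) = {s0,s4}; δ(s4,x) = {s0,s3,s4}.
Union: {s0,s3,s4}.
After x: {s0,s3,s4}.
δ(s0,y) = {s0}; δ(s3,y) = {s3,s4}; δ(s4,y) = {s0,s2,s3,s4}.
Union: {s0,s2,s3,s4}.
After y: {s0,s2,s3,s4}.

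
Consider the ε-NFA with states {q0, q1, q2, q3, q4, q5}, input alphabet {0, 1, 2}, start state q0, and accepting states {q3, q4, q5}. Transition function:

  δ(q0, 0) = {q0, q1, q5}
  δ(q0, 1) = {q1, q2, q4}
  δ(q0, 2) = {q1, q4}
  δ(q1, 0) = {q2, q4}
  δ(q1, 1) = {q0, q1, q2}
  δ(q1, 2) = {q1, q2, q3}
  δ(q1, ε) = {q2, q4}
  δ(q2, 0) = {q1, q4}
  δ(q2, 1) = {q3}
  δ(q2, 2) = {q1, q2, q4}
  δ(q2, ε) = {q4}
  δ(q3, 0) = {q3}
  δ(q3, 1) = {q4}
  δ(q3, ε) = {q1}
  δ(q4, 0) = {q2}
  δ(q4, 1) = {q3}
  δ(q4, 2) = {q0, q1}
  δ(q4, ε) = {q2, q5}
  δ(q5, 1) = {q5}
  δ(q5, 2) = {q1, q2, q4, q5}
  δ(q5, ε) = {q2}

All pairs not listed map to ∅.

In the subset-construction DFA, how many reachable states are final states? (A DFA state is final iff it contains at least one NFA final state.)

Start state of the DFA: {q0} (ε-closure of the NFA start).
{q0} --0--> {q0, q1, q2, q4, q5}  [new]
{q0} --1--> {q1, q2, q4, q5}  [new]
{q0} --2--> {q1, q2, q4, q5}  [seen]
{q0, q1, q2, q4, q5} --0--> {q0, q1, q2, q4, q5}  [seen]
{q0, q1, q2, q4, q5} --1--> {q0, q1, q2, q3, q4, q5}  [new]
{q0, q1, q2, q4, q5} --2--> {q0, q1, q2, q3, q4, q5}  [seen]
{q1, q2, q4, q5} --0--> {q1, q2, q4, q5}  [seen]
{q1, q2, q4, q5} --1--> {q0, q1, q2, q3, q4, q5}  [seen]
{q1, q2, q4, q5} --2--> {q0, q1, q2, q3, q4, q5}  [seen]
{q0, q1, q2, q3, q4, q5} --0--> {q0, q1, q2, q3, q4, q5}  [seen]
{q0, q1, q2, q3, q4, q5} --1--> {q0, q1, q2, q3, q4, q5}  [seen]
{q0, q1, q2, q3, q4, q5} --2--> {q0, q1, q2, q3, q4, q5}  [seen]
Reachable DFA states: {q0}, {q0, q1, q2, q4, q5}, {q1, q2, q4, q5}, {q0, q1, q2, q3, q4, q5}.
Accepting DFA states (contain an NFA accepting state): {q0, q1, q2, q4, q5}, {q1, q2, q4, q5}, {q0, q1, q2, q3, q4, q5}.

3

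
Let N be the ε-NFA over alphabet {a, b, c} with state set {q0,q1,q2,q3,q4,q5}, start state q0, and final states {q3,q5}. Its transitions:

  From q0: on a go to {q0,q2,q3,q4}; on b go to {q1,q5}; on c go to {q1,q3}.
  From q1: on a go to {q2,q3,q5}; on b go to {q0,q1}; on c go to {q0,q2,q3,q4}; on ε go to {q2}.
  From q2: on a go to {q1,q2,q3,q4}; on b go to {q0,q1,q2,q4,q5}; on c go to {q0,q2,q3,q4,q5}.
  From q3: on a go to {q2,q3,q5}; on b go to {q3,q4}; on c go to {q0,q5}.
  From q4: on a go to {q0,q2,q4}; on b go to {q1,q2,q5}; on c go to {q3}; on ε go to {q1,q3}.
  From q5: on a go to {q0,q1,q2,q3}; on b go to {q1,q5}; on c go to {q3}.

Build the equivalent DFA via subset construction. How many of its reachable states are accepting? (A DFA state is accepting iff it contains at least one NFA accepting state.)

Start state of the DFA: {q0} (ε-closure of the NFA start).
{q0} --a--> {q0,q1,q2,q3,q4}  [new]
{q0} --b--> {q1,q2,q5}  [new]
{q0} --c--> {q1,q2,q3}  [new]
{q0,q1,q2,q3,q4} --a--> {q0,q1,q2,q3,q4,q5}  [new]
{q0,q1,q2,q3,q4} --b--> {q0,q1,q2,q3,q4,q5}  [seen]
{q0,q1,q2,q3,q4} --c--> {q0,q1,q2,q3,q4,q5}  [seen]
{q1,q2,q5} --a--> {q0,q1,q2,q3,q4,q5}  [seen]
{q1,q2,q5} --b--> {q0,q1,q2,q3,q4,q5}  [seen]
{q1,q2,q5} --c--> {q0,q1,q2,q3,q4,q5}  [seen]
{q1,q2,q3} --a--> {q1,q2,q3,q4,q5}  [new]
{q1,q2,q3} --b--> {q0,q1,q2,q3,q4,q5}  [seen]
{q1,q2,q3} --c--> {q0,q1,q2,q3,q4,q5}  [seen]
{q0,q1,q2,q3,q4,q5} --a--> {q0,q1,q2,q3,q4,q5}  [seen]
{q0,q1,q2,q3,q4,q5} --b--> {q0,q1,q2,q3,q4,q5}  [seen]
{q0,q1,q2,q3,q4,q5} --c--> {q0,q1,q2,q3,q4,q5}  [seen]
{q1,q2,q3,q4,q5} --a--> {q0,q1,q2,q3,q4,q5}  [seen]
{q1,q2,q3,q4,q5} --b--> {q0,q1,q2,q3,q4,q5}  [seen]
{q1,q2,q3,q4,q5} --c--> {q0,q1,q2,q3,q4,q5}  [seen]
Reachable DFA states: {q0}, {q0,q1,q2,q3,q4}, {q1,q2,q5}, {q1,q2,q3}, {q0,q1,q2,q3,q4,q5}, {q1,q2,q3,q4,q5}.
Accepting DFA states (contain an NFA accepting state): {q0,q1,q2,q3,q4}, {q1,q2,q5}, {q1,q2,q3}, {q0,q1,q2,q3,q4,q5}, {q1,q2,q3,q4,q5}.

5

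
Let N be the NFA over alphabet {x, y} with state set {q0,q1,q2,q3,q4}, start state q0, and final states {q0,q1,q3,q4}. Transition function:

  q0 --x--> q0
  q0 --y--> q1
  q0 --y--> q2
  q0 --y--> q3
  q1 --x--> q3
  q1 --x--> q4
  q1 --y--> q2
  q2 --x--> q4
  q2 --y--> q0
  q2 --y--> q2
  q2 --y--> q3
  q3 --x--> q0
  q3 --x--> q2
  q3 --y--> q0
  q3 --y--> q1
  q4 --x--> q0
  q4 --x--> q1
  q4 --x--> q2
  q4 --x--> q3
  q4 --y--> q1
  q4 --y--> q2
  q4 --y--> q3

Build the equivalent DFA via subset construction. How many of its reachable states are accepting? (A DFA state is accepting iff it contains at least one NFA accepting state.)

5

Start state of the DFA: {q0}.
{q0} --x--> {q0}  [seen]
{q0} --y--> {q1,q2,q3}  [new]
{q1,q2,q3} --x--> {q0,q2,q3,q4}  [new]
{q1,q2,q3} --y--> {q0,q1,q2,q3}  [new]
{q0,q2,q3,q4} --x--> {q0,q1,q2,q3,q4}  [new]
{q0,q2,q3,q4} --y--> {q0,q1,q2,q3}  [seen]
{q0,q1,q2,q3} --x--> {q0,q2,q3,q4}  [seen]
{q0,q1,q2,q3} --y--> {q0,q1,q2,q3}  [seen]
{q0,q1,q2,q3,q4} --x--> {q0,q1,q2,q3,q4}  [seen]
{q0,q1,q2,q3,q4} --y--> {q0,q1,q2,q3}  [seen]
Reachable DFA states: {q0}, {q1,q2,q3}, {q0,q2,q3,q4}, {q0,q1,q2,q3}, {q0,q1,q2,q3,q4}.
Accepting DFA states (contain an NFA accepting state): {q0}, {q1,q2,q3}, {q0,q2,q3,q4}, {q0,q1,q2,q3}, {q0,q1,q2,q3,q4}.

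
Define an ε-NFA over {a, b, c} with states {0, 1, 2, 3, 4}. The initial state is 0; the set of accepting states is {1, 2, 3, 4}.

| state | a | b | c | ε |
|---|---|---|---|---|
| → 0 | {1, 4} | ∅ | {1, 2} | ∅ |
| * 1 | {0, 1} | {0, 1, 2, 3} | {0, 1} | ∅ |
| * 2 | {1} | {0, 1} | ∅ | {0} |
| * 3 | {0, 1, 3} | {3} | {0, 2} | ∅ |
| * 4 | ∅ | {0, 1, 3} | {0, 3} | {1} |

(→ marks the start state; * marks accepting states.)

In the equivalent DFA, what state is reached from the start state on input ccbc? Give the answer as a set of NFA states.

{0, 1, 2}

Start: {0}.
δ(0,c) = {1, 2}.
Union: {1, 2}.
ε-closure gives {0, 1, 2}.
After c: {0, 1, 2}.
δ(0,c) = {1, 2}; δ(1,c) = {0, 1}; δ(2,c) = ∅.
Union: {0, 1, 2}.
After c: {0, 1, 2}.
δ(0,b) = ∅; δ(1,b) = {0, 1, 2, 3}; δ(2,b) = {0, 1}.
Union: {0, 1, 2, 3}.
After b: {0, 1, 2, 3}.
δ(0,c) = {1, 2}; δ(1,c) = {0, 1}; δ(2,c) = ∅; δ(3,c) = {0, 2}.
Union: {0, 1, 2}.
After c: {0, 1, 2}.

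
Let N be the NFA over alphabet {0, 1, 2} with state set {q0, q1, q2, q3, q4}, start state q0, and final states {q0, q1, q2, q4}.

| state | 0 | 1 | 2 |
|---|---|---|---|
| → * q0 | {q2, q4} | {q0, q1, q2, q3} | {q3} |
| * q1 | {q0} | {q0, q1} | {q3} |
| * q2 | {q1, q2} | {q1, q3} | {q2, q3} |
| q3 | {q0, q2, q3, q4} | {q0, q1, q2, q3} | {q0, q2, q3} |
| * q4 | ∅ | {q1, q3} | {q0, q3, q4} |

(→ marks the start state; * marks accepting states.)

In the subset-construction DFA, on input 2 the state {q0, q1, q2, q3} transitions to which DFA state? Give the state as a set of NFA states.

δ(q0,2) = {q3}; δ(q1,2) = {q3}; δ(q2,2) = {q2, q3}; δ(q3,2) = {q0, q2, q3}.
Union: {q0, q2, q3}.

{q0, q2, q3}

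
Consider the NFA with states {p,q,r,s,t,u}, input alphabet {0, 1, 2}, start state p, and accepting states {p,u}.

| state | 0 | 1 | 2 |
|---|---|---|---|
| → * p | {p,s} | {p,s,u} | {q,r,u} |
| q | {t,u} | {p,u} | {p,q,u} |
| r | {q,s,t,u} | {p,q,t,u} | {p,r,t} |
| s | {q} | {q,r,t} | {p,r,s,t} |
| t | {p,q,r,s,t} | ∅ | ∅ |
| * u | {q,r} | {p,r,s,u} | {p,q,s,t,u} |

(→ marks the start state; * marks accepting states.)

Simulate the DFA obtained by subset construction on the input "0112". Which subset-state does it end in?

Start: {p}.
δ(p,0) = {p,s}.
Union: {p,s}.
After 0: {p,s}.
δ(p,1) = {p,s,u}; δ(s,1) = {q,r,t}.
Union: {p,q,r,s,t,u}.
After 1: {p,q,r,s,t,u}.
δ(p,1) = {p,s,u}; δ(q,1) = {p,u}; δ(r,1) = {p,q,t,u}; δ(s,1) = {q,r,t}; δ(t,1) = ∅; δ(u,1) = {p,r,s,u}.
Union: {p,q,r,s,t,u}.
After 1: {p,q,r,s,t,u}.
δ(p,2) = {q,r,u}; δ(q,2) = {p,q,u}; δ(r,2) = {p,r,t}; δ(s,2) = {p,r,s,t}; δ(t,2) = ∅; δ(u,2) = {p,q,s,t,u}.
Union: {p,q,r,s,t,u}.
After 2: {p,q,r,s,t,u}.

{p,q,r,s,t,u}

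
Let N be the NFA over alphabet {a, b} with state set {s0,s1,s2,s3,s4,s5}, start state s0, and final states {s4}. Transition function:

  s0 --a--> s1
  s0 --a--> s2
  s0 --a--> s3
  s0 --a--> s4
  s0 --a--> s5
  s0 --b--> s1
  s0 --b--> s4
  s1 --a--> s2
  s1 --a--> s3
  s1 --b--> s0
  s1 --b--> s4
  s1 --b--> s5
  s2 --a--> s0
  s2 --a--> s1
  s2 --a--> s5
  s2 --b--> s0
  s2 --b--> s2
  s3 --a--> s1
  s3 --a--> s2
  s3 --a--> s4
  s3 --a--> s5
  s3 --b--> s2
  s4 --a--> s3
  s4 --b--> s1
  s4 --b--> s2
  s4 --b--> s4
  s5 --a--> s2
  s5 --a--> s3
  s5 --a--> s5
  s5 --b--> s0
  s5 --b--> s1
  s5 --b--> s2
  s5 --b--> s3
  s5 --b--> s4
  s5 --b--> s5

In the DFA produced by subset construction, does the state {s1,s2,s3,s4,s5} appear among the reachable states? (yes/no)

Start state of the DFA: {s0}.
{s0} --a--> {s1,s2,s3,s4,s5}  [new]
{s0} --b--> {s1,s4}  [new]
{s1,s2,s3,s4,s5} --a--> {s0,s1,s2,s3,s4,s5}  [new]
{s1,s2,s3,s4,s5} --b--> {s0,s1,s2,s3,s4,s5}  [seen]
{s1,s4} --a--> {s2,s3}  [new]
{s1,s4} --b--> {s0,s1,s2,s4,s5}  [new]
{s0,s1,s2,s3,s4,s5} --a--> {s0,s1,s2,s3,s4,s5}  [seen]
{s0,s1,s2,s3,s4,s5} --b--> {s0,s1,s2,s3,s4,s5}  [seen]
{s2,s3} --a--> {s0,s1,s2,s4,s5}  [seen]
{s2,s3} --b--> {s0,s2}  [new]
{s0,s1,s2,s4,s5} --a--> {s0,s1,s2,s3,s4,s5}  [seen]
{s0,s1,s2,s4,s5} --b--> {s0,s1,s2,s3,s4,s5}  [seen]
{s0,s2} --a--> {s0,s1,s2,s3,s4,s5}  [seen]
{s0,s2} --b--> {s0,s1,s2,s4}  [new]
{s0,s1,s2,s4} --a--> {s0,s1,s2,s3,s4,s5}  [seen]
{s0,s1,s2,s4} --b--> {s0,s1,s2,s4,s5}  [seen]
Reachable DFA states: {s0}, {s1,s2,s3,s4,s5}, {s1,s4}, {s0,s1,s2,s3,s4,s5}, {s2,s3}, {s0,s1,s2,s4,s5}, {s0,s2}, {s0,s1,s2,s4}.
{s1,s2,s3,s4,s5} is among them.

yes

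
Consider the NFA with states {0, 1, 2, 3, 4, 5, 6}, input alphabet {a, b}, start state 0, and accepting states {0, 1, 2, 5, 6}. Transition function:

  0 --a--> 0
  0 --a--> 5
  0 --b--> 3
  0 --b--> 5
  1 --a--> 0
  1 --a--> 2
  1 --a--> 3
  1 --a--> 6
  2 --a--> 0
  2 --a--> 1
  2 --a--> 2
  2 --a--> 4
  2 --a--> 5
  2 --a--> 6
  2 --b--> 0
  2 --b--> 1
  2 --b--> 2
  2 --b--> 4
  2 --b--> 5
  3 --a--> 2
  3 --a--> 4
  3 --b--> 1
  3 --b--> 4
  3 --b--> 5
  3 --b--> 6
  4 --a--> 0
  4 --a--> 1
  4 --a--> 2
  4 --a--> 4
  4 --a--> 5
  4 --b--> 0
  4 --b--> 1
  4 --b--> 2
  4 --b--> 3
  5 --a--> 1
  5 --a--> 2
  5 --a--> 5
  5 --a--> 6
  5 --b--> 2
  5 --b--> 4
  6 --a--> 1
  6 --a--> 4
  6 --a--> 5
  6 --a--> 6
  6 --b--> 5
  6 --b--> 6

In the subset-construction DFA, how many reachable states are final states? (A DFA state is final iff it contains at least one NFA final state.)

8

Start state of the DFA: {0}.
{0} --a--> {0, 5}  [new]
{0} --b--> {3, 5}  [new]
{0, 5} --a--> {0, 1, 2, 5, 6}  [new]
{0, 5} --b--> {2, 3, 4, 5}  [new]
{3, 5} --a--> {1, 2, 4, 5, 6}  [new]
{3, 5} --b--> {1, 2, 4, 5, 6}  [seen]
{0, 1, 2, 5, 6} --a--> {0, 1, 2, 3, 4, 5, 6}  [new]
{0, 1, 2, 5, 6} --b--> {0, 1, 2, 3, 4, 5, 6}  [seen]
{2, 3, 4, 5} --a--> {0, 1, 2, 4, 5, 6}  [new]
{2, 3, 4, 5} --b--> {0, 1, 2, 3, 4, 5, 6}  [seen]
{1, 2, 4, 5, 6} --a--> {0, 1, 2, 3, 4, 5, 6}  [seen]
{1, 2, 4, 5, 6} --b--> {0, 1, 2, 3, 4, 5, 6}  [seen]
{0, 1, 2, 3, 4, 5, 6} --a--> {0, 1, 2, 3, 4, 5, 6}  [seen]
{0, 1, 2, 3, 4, 5, 6} --b--> {0, 1, 2, 3, 4, 5, 6}  [seen]
{0, 1, 2, 4, 5, 6} --a--> {0, 1, 2, 3, 4, 5, 6}  [seen]
{0, 1, 2, 4, 5, 6} --b--> {0, 1, 2, 3, 4, 5, 6}  [seen]
Reachable DFA states: {0}, {0, 5}, {3, 5}, {0, 1, 2, 5, 6}, {2, 3, 4, 5}, {1, 2, 4, 5, 6}, {0, 1, 2, 3, 4, 5, 6}, {0, 1, 2, 4, 5, 6}.
Accepting DFA states (contain an NFA accepting state): {0}, {0, 5}, {3, 5}, {0, 1, 2, 5, 6}, {2, 3, 4, 5}, {1, 2, 4, 5, 6}, {0, 1, 2, 3, 4, 5, 6}, {0, 1, 2, 4, 5, 6}.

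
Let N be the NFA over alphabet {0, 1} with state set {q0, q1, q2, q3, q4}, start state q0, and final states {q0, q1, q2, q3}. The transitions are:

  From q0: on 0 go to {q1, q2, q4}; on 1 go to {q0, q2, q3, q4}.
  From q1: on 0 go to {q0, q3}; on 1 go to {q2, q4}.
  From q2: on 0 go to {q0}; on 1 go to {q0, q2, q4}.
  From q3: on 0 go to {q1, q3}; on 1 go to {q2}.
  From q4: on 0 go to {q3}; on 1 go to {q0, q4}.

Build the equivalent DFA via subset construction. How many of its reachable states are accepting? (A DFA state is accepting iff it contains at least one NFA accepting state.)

8

Start state of the DFA: {q0}.
{q0} --0--> {q1, q2, q4}  [new]
{q0} --1--> {q0, q2, q3, q4}  [new]
{q1, q2, q4} --0--> {q0, q3}  [new]
{q1, q2, q4} --1--> {q0, q2, q4}  [new]
{q0, q2, q3, q4} --0--> {q0, q1, q2, q3, q4}  [new]
{q0, q2, q3, q4} --1--> {q0, q2, q3, q4}  [seen]
{q0, q3} --0--> {q1, q2, q3, q4}  [new]
{q0, q3} --1--> {q0, q2, q3, q4}  [seen]
{q0, q2, q4} --0--> {q0, q1, q2, q3, q4}  [seen]
{q0, q2, q4} --1--> {q0, q2, q3, q4}  [seen]
{q0, q1, q2, q3, q4} --0--> {q0, q1, q2, q3, q4}  [seen]
{q0, q1, q2, q3, q4} --1--> {q0, q2, q3, q4}  [seen]
{q1, q2, q3, q4} --0--> {q0, q1, q3}  [new]
{q1, q2, q3, q4} --1--> {q0, q2, q4}  [seen]
{q0, q1, q3} --0--> {q0, q1, q2, q3, q4}  [seen]
{q0, q1, q3} --1--> {q0, q2, q3, q4}  [seen]
Reachable DFA states: {q0}, {q1, q2, q4}, {q0, q2, q3, q4}, {q0, q3}, {q0, q2, q4}, {q0, q1, q2, q3, q4}, {q1, q2, q3, q4}, {q0, q1, q3}.
Accepting DFA states (contain an NFA accepting state): {q0}, {q1, q2, q4}, {q0, q2, q3, q4}, {q0, q3}, {q0, q2, q4}, {q0, q1, q2, q3, q4}, {q1, q2, q3, q4}, {q0, q1, q3}.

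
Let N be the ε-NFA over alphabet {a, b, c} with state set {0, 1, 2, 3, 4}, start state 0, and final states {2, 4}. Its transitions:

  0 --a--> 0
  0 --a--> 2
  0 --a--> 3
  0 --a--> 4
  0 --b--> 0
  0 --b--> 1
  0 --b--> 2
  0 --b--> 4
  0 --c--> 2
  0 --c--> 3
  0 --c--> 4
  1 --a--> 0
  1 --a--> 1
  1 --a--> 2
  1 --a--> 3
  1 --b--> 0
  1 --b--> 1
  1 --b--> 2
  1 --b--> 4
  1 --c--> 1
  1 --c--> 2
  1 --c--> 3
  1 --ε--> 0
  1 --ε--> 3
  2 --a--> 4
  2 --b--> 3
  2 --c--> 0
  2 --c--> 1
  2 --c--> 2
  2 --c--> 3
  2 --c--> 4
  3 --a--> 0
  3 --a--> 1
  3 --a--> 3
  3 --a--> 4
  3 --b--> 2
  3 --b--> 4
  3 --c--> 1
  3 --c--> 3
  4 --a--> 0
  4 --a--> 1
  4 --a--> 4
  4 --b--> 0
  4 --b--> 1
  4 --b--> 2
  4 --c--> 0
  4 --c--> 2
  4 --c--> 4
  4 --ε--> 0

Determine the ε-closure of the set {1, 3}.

{0, 1, 3}

Begin with {1, 3}.
1 →ε {0, 3}; add 0.
ε-closure = {0, 1, 3}.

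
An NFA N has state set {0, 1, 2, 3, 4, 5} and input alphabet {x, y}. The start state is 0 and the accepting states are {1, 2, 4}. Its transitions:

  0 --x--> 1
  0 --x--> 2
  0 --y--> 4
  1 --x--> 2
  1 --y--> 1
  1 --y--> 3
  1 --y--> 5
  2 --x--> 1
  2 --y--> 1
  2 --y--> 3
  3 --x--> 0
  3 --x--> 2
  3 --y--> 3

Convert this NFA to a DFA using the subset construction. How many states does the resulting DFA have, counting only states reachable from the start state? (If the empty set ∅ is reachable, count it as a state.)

7

Start state of the DFA: {0}.
{0} --x--> {1, 2}  [new]
{0} --y--> {4}  [new]
{1, 2} --x--> {1, 2}  [seen]
{1, 2} --y--> {1, 3, 5}  [new]
{4} --x--> ∅  [new]
{4} --y--> ∅  [seen]
{1, 3, 5} --x--> {0, 2}  [new]
{1, 3, 5} --y--> {1, 3, 5}  [seen]
∅ --x--> ∅  [seen]
∅ --y--> ∅  [seen]
{0, 2} --x--> {1, 2}  [seen]
{0, 2} --y--> {1, 3, 4}  [new]
{1, 3, 4} --x--> {0, 2}  [seen]
{1, 3, 4} --y--> {1, 3, 5}  [seen]
Reachable DFA states: {0}, {1, 2}, {4}, {1, 3, 5}, ∅, {0, 2}, {1, 3, 4}.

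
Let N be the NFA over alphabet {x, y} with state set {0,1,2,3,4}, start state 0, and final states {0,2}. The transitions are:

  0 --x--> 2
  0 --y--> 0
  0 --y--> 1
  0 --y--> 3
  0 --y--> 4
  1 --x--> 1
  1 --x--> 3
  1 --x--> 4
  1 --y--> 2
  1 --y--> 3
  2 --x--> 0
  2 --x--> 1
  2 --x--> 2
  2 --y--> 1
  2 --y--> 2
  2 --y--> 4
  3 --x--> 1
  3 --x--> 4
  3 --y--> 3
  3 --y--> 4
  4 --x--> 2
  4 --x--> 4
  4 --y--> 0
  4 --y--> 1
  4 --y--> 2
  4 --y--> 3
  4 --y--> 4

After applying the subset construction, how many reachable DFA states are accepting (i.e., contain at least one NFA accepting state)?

7

Start state of the DFA: {0}.
{0} --x--> {2}  [new]
{0} --y--> {0,1,3,4}  [new]
{2} --x--> {0,1,2}  [new]
{2} --y--> {1,2,4}  [new]
{0,1,3,4} --x--> {1,2,3,4}  [new]
{0,1,3,4} --y--> {0,1,2,3,4}  [new]
{0,1,2} --x--> {0,1,2,3,4}  [seen]
{0,1,2} --y--> {0,1,2,3,4}  [seen]
{1,2,4} --x--> {0,1,2,3,4}  [seen]
{1,2,4} --y--> {0,1,2,3,4}  [seen]
{1,2,3,4} --x--> {0,1,2,3,4}  [seen]
{1,2,3,4} --y--> {0,1,2,3,4}  [seen]
{0,1,2,3,4} --x--> {0,1,2,3,4}  [seen]
{0,1,2,3,4} --y--> {0,1,2,3,4}  [seen]
Reachable DFA states: {0}, {2}, {0,1,3,4}, {0,1,2}, {1,2,4}, {1,2,3,4}, {0,1,2,3,4}.
Accepting DFA states (contain an NFA accepting state): {0}, {2}, {0,1,3,4}, {0,1,2}, {1,2,4}, {1,2,3,4}, {0,1,2,3,4}.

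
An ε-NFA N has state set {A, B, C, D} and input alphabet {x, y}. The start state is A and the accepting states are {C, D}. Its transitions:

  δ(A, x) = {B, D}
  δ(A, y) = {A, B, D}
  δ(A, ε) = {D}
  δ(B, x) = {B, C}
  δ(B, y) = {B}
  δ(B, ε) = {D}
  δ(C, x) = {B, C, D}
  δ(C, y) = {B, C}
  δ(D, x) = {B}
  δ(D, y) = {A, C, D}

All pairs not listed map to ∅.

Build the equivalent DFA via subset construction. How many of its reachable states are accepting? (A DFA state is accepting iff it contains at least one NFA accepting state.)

Start state of the DFA: {A, D} (ε-closure of the NFA start).
{A, D} --x--> {B, D}  [new]
{A, D} --y--> {A, B, C, D}  [new]
{B, D} --x--> {B, C, D}  [new]
{B, D} --y--> {A, B, C, D}  [seen]
{A, B, C, D} --x--> {B, C, D}  [seen]
{A, B, C, D} --y--> {A, B, C, D}  [seen]
{B, C, D} --x--> {B, C, D}  [seen]
{B, C, D} --y--> {A, B, C, D}  [seen]
Reachable DFA states: {A, D}, {B, D}, {A, B, C, D}, {B, C, D}.
Accepting DFA states (contain an NFA accepting state): {A, D}, {B, D}, {A, B, C, D}, {B, C, D}.

4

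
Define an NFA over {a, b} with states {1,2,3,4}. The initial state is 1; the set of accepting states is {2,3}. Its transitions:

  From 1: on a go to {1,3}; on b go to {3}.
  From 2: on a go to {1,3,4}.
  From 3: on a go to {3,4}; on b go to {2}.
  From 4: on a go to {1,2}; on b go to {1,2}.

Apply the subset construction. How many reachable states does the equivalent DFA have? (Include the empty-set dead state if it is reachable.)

Start state of the DFA: {1}.
{1} --a--> {1,3}  [new]
{1} --b--> {3}  [new]
{1,3} --a--> {1,3,4}  [new]
{1,3} --b--> {2,3}  [new]
{3} --a--> {3,4}  [new]
{3} --b--> {2}  [new]
{1,3,4} --a--> {1,2,3,4}  [new]
{1,3,4} --b--> {1,2,3}  [new]
{2,3} --a--> {1,3,4}  [seen]
{2,3} --b--> {2}  [seen]
{3,4} --a--> {1,2,3,4}  [seen]
{3,4} --b--> {1,2}  [new]
{2} --a--> {1,3,4}  [seen]
{2} --b--> ∅  [new]
{1,2,3,4} --a--> {1,2,3,4}  [seen]
{1,2,3,4} --b--> {1,2,3}  [seen]
{1,2,3} --a--> {1,3,4}  [seen]
{1,2,3} --b--> {2,3}  [seen]
{1,2} --a--> {1,3,4}  [seen]
{1,2} --b--> {3}  [seen]
∅ --a--> ∅  [seen]
∅ --b--> ∅  [seen]
Reachable DFA states: {1}, {1,3}, {3}, {1,3,4}, {2,3}, {3,4}, {2}, {1,2,3,4}, {1,2,3}, {1,2}, ∅.

11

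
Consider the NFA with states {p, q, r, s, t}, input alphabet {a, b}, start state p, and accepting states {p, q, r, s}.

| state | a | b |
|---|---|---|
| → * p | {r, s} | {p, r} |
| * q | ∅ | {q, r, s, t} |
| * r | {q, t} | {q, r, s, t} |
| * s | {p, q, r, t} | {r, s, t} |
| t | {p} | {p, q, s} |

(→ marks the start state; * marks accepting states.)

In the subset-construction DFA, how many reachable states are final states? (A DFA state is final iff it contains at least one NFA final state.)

Start state of the DFA: {p}.
{p} --a--> {r, s}  [new]
{p} --b--> {p, r}  [new]
{r, s} --a--> {p, q, r, t}  [new]
{r, s} --b--> {q, r, s, t}  [new]
{p, r} --a--> {q, r, s, t}  [seen]
{p, r} --b--> {p, q, r, s, t}  [new]
{p, q, r, t} --a--> {p, q, r, s, t}  [seen]
{p, q, r, t} --b--> {p, q, r, s, t}  [seen]
{q, r, s, t} --a--> {p, q, r, t}  [seen]
{q, r, s, t} --b--> {p, q, r, s, t}  [seen]
{p, q, r, s, t} --a--> {p, q, r, s, t}  [seen]
{p, q, r, s, t} --b--> {p, q, r, s, t}  [seen]
Reachable DFA states: {p}, {r, s}, {p, r}, {p, q, r, t}, {q, r, s, t}, {p, q, r, s, t}.
Accepting DFA states (contain an NFA accepting state): {p}, {r, s}, {p, r}, {p, q, r, t}, {q, r, s, t}, {p, q, r, s, t}.

6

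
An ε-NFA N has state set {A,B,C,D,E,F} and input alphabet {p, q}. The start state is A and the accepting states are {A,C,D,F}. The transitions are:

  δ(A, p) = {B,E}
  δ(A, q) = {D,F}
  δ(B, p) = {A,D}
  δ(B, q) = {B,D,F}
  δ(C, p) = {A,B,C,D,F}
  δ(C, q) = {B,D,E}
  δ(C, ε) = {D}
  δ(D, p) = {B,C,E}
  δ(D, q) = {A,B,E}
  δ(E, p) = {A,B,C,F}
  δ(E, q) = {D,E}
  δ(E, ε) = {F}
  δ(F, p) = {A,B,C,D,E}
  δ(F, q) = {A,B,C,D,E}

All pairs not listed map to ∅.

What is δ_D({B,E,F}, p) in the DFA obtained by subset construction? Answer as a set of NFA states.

{A,B,C,D,E,F}

δ(B,p) = {A,D}; δ(E,p) = {A,B,C,F}; δ(F,p) = {A,B,C,D,E}.
Union: {A,B,C,D,E,F}.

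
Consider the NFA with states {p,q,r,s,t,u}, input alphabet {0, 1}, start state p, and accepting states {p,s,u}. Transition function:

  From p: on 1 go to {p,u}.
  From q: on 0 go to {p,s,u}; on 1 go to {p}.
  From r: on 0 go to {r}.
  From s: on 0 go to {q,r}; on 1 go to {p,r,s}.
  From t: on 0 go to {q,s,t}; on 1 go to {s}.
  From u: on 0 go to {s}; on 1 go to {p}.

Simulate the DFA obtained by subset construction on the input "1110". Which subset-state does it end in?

Start: {p}.
δ(p,1) = {p,u}.
Union: {p,u}.
After 1: {p,u}.
δ(p,1) = {p,u}; δ(u,1) = {p}.
Union: {p,u}.
After 1: {p,u}.
δ(p,1) = {p,u}; δ(u,1) = {p}.
Union: {p,u}.
After 1: {p,u}.
δ(p,0) = ∅; δ(u,0) = {s}.
Union: {s}.
After 0: {s}.

{s}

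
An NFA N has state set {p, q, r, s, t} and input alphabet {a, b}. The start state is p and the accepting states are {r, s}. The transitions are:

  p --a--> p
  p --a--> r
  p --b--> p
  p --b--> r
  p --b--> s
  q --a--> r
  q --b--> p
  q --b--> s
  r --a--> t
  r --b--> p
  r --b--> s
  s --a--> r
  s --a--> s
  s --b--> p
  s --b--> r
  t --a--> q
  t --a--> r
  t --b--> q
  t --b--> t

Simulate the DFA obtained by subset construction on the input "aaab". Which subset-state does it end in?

Start: {p}.
δ(p,a) = {p, r}.
Union: {p, r}.
After a: {p, r}.
δ(p,a) = {p, r}; δ(r,a) = {t}.
Union: {p, r, t}.
After a: {p, r, t}.
δ(p,a) = {p, r}; δ(r,a) = {t}; δ(t,a) = {q, r}.
Union: {p, q, r, t}.
After a: {p, q, r, t}.
δ(p,b) = {p, r, s}; δ(q,b) = {p, s}; δ(r,b) = {p, s}; δ(t,b) = {q, t}.
Union: {p, q, r, s, t}.
After b: {p, q, r, s, t}.

{p, q, r, s, t}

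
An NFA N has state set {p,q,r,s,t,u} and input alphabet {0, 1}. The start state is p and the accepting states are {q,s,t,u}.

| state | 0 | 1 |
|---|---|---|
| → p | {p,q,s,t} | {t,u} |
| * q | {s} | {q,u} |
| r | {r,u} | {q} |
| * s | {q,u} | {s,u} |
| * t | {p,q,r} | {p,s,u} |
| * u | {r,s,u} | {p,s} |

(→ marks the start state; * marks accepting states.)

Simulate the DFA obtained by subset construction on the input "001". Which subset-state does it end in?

Start: {p}.
δ(p,0) = {p,q,s,t}.
Union: {p,q,s,t}.
After 0: {p,q,s,t}.
δ(p,0) = {p,q,s,t}; δ(q,0) = {s}; δ(s,0) = {q,u}; δ(t,0) = {p,q,r}.
Union: {p,q,r,s,t,u}.
After 0: {p,q,r,s,t,u}.
δ(p,1) = {t,u}; δ(q,1) = {q,u}; δ(r,1) = {q}; δ(s,1) = {s,u}; δ(t,1) = {p,s,u}; δ(u,1) = {p,s}.
Union: {p,q,s,t,u}.
After 1: {p,q,s,t,u}.

{p,q,s,t,u}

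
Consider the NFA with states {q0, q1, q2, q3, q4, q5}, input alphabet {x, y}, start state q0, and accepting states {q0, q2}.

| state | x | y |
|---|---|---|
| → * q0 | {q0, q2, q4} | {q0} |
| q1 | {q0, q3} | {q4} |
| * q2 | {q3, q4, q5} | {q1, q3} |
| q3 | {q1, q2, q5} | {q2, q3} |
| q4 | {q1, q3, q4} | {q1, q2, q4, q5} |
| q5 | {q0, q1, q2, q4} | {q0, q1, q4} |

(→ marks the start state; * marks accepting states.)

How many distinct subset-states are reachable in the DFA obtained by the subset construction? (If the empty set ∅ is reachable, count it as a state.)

Start state of the DFA: {q0}.
{q0} --x--> {q0, q2, q4}  [new]
{q0} --y--> {q0}  [seen]
{q0, q2, q4} --x--> {q0, q1, q2, q3, q4, q5}  [new]
{q0, q2, q4} --y--> {q0, q1, q2, q3, q4, q5}  [seen]
{q0, q1, q2, q3, q4, q5} --x--> {q0, q1, q2, q3, q4, q5}  [seen]
{q0, q1, q2, q3, q4, q5} --y--> {q0, q1, q2, q3, q4, q5}  [seen]
Reachable DFA states: {q0}, {q0, q2, q4}, {q0, q1, q2, q3, q4, q5}.

3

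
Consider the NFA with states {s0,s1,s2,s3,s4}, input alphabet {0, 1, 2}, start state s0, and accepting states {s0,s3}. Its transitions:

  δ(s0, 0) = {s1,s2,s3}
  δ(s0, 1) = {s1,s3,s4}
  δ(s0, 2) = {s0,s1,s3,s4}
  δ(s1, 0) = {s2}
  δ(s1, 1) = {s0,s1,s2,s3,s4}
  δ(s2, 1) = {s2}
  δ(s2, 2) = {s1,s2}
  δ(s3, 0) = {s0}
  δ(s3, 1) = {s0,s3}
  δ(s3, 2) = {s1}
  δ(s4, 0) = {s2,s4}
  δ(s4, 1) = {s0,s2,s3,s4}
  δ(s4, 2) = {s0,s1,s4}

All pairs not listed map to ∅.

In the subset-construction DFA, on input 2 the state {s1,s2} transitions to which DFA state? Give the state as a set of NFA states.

δ(s1,2) = ∅; δ(s2,2) = {s1,s2}.
Union: {s1,s2}.

{s1,s2}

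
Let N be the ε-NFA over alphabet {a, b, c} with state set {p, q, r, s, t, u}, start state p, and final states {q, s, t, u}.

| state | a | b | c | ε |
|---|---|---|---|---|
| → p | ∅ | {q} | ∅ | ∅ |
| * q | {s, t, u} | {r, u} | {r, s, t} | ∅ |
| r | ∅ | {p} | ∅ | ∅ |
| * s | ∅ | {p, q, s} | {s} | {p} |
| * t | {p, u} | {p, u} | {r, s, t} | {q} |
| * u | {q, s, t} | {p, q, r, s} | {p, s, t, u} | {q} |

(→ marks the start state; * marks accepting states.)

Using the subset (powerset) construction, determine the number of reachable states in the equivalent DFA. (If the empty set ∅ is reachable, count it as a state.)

8

Start state of the DFA: {p} (ε-closure of the NFA start).
{p} --a--> ∅  [new]
{p} --b--> {q}  [new]
{p} --c--> ∅  [seen]
∅ --a--> ∅  [seen]
∅ --b--> ∅  [seen]
∅ --c--> ∅  [seen]
{q} --a--> {p, q, s, t, u}  [new]
{q} --b--> {q, r, u}  [new]
{q} --c--> {p, q, r, s, t}  [new]
{p, q, s, t, u} --a--> {p, q, s, t, u}  [seen]
{p, q, s, t, u} --b--> {p, q, r, s, u}  [new]
{p, q, s, t, u} --c--> {p, q, r, s, t, u}  [new]
{q, r, u} --a--> {p, q, s, t, u}  [seen]
{q, r, u} --b--> {p, q, r, s, u}  [seen]
{q, r, u} --c--> {p, q, r, s, t, u}  [seen]
{p, q, r, s, t} --a--> {p, q, s, t, u}  [seen]
{p, q, r, s, t} --b--> {p, q, r, s, u}  [seen]
{p, q, r, s, t} --c--> {p, q, r, s, t}  [seen]
{p, q, r, s, u} --a--> {p, q, s, t, u}  [seen]
{p, q, r, s, u} --b--> {p, q, r, s, u}  [seen]
{p, q, r, s, u} --c--> {p, q, r, s, t, u}  [seen]
{p, q, r, s, t, u} --a--> {p, q, s, t, u}  [seen]
{p, q, r, s, t, u} --b--> {p, q, r, s, u}  [seen]
{p, q, r, s, t, u} --c--> {p, q, r, s, t, u}  [seen]
Reachable DFA states: {p}, ∅, {q}, {p, q, s, t, u}, {q, r, u}, {p, q, r, s, t}, {p, q, r, s, u}, {p, q, r, s, t, u}.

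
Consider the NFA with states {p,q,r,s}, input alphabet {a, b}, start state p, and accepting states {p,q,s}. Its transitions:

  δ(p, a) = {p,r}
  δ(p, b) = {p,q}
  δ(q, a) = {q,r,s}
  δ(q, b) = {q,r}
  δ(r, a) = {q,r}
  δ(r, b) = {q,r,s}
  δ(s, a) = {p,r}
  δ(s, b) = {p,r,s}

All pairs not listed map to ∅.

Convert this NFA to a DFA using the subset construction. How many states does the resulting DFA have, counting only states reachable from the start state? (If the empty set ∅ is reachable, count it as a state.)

Start state of the DFA: {p}.
{p} --a--> {p,r}  [new]
{p} --b--> {p,q}  [new]
{p,r} --a--> {p,q,r}  [new]
{p,r} --b--> {p,q,r,s}  [new]
{p,q} --a--> {p,q,r,s}  [seen]
{p,q} --b--> {p,q,r}  [seen]
{p,q,r} --a--> {p,q,r,s}  [seen]
{p,q,r} --b--> {p,q,r,s}  [seen]
{p,q,r,s} --a--> {p,q,r,s}  [seen]
{p,q,r,s} --b--> {p,q,r,s}  [seen]
Reachable DFA states: {p}, {p,r}, {p,q}, {p,q,r}, {p,q,r,s}.

5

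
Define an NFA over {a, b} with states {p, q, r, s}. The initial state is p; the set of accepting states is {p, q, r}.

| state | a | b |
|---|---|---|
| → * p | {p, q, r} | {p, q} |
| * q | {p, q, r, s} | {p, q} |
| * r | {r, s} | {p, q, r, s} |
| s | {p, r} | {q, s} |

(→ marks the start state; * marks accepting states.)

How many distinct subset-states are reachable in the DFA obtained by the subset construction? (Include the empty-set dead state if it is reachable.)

4

Start state of the DFA: {p}.
{p} --a--> {p, q, r}  [new]
{p} --b--> {p, q}  [new]
{p, q, r} --a--> {p, q, r, s}  [new]
{p, q, r} --b--> {p, q, r, s}  [seen]
{p, q} --a--> {p, q, r, s}  [seen]
{p, q} --b--> {p, q}  [seen]
{p, q, r, s} --a--> {p, q, r, s}  [seen]
{p, q, r, s} --b--> {p, q, r, s}  [seen]
Reachable DFA states: {p}, {p, q, r}, {p, q}, {p, q, r, s}.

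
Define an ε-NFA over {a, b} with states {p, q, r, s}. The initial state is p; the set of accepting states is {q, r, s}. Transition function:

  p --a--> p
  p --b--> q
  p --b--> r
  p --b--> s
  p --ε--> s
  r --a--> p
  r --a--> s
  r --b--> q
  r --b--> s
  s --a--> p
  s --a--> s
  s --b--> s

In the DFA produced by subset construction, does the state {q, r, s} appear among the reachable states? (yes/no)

yes

Start state of the DFA: {p, s} (ε-closure of the NFA start).
{p, s} --a--> {p, s}  [seen]
{p, s} --b--> {q, r, s}  [new]
{q, r, s} --a--> {p, s}  [seen]
{q, r, s} --b--> {q, s}  [new]
{q, s} --a--> {p, s}  [seen]
{q, s} --b--> {s}  [new]
{s} --a--> {p, s}  [seen]
{s} --b--> {s}  [seen]
Reachable DFA states: {p, s}, {q, r, s}, {q, s}, {s}.
{q, r, s} is among them.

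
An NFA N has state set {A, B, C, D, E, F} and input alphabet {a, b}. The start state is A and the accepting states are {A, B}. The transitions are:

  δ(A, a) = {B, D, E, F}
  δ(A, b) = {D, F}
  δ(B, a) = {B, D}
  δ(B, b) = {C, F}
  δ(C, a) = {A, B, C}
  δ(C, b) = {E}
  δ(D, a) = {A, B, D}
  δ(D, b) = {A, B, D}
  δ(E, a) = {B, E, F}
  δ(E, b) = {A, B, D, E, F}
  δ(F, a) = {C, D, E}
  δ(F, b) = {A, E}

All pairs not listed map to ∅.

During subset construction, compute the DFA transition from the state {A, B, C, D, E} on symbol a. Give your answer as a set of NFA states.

{A, B, C, D, E, F}

δ(A,a) = {B, D, E, F}; δ(B,a) = {B, D}; δ(C,a) = {A, B, C}; δ(D,a) = {A, B, D}; δ(E,a) = {B, E, F}.
Union: {A, B, C, D, E, F}.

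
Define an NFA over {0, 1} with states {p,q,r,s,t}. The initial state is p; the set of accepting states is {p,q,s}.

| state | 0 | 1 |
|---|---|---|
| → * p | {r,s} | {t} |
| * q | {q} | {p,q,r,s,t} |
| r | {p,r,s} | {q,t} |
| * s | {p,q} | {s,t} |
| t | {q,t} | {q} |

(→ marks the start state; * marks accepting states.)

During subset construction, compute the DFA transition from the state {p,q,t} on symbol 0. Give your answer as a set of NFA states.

δ(p,0) = {r,s}; δ(q,0) = {q}; δ(t,0) = {q,t}.
Union: {q,r,s,t}.

{q,r,s,t}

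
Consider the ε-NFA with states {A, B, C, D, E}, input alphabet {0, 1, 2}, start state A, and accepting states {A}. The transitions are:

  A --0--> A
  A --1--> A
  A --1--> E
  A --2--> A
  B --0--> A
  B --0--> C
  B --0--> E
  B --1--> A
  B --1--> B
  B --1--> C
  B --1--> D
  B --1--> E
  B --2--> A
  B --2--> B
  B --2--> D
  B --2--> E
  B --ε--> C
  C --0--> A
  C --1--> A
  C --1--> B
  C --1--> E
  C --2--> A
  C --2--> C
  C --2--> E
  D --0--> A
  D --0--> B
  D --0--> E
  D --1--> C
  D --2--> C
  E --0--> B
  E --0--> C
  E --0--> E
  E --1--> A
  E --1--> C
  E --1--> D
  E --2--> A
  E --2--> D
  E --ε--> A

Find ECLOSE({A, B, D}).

{A, B, C, D}

Begin with {A, B, D}.
B →ε {C}; add C.
ε-closure = {A, B, C, D}.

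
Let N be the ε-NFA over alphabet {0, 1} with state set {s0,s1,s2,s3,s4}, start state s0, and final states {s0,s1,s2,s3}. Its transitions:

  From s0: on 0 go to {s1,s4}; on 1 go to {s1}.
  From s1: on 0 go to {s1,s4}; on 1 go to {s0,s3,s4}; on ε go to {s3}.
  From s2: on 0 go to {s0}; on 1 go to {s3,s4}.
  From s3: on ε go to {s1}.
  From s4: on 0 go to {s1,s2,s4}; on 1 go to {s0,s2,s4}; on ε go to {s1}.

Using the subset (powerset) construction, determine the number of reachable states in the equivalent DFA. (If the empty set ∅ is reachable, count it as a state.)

6

Start state of the DFA: {s0} (ε-closure of the NFA start).
{s0} --0--> {s1,s3,s4}  [new]
{s0} --1--> {s1,s3}  [new]
{s1,s3,s4} --0--> {s1,s2,s3,s4}  [new]
{s1,s3,s4} --1--> {s0,s1,s2,s3,s4}  [new]
{s1,s3} --0--> {s1,s3,s4}  [seen]
{s1,s3} --1--> {s0,s1,s3,s4}  [new]
{s1,s2,s3,s4} --0--> {s0,s1,s2,s3,s4}  [seen]
{s1,s2,s3,s4} --1--> {s0,s1,s2,s3,s4}  [seen]
{s0,s1,s2,s3,s4} --0--> {s0,s1,s2,s3,s4}  [seen]
{s0,s1,s2,s3,s4} --1--> {s0,s1,s2,s3,s4}  [seen]
{s0,s1,s3,s4} --0--> {s1,s2,s3,s4}  [seen]
{s0,s1,s3,s4} --1--> {s0,s1,s2,s3,s4}  [seen]
Reachable DFA states: {s0}, {s1,s3,s4}, {s1,s3}, {s1,s2,s3,s4}, {s0,s1,s2,s3,s4}, {s0,s1,s3,s4}.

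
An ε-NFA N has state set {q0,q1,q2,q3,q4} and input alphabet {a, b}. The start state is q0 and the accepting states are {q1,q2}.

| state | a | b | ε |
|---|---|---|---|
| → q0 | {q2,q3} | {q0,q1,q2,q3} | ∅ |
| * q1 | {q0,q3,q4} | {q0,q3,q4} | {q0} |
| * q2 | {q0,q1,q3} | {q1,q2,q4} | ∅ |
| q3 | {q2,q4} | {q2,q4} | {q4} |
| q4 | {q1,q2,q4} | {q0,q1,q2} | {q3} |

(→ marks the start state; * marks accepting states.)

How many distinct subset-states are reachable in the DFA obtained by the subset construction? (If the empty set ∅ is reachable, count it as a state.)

Start state of the DFA: {q0} (ε-closure of the NFA start).
{q0} --a--> {q2,q3,q4}  [new]
{q0} --b--> {q0,q1,q2,q3,q4}  [new]
{q2,q3,q4} --a--> {q0,q1,q2,q3,q4}  [seen]
{q2,q3,q4} --b--> {q0,q1,q2,q3,q4}  [seen]
{q0,q1,q2,q3,q4} --a--> {q0,q1,q2,q3,q4}  [seen]
{q0,q1,q2,q3,q4} --b--> {q0,q1,q2,q3,q4}  [seen]
Reachable DFA states: {q0}, {q2,q3,q4}, {q0,q1,q2,q3,q4}.

3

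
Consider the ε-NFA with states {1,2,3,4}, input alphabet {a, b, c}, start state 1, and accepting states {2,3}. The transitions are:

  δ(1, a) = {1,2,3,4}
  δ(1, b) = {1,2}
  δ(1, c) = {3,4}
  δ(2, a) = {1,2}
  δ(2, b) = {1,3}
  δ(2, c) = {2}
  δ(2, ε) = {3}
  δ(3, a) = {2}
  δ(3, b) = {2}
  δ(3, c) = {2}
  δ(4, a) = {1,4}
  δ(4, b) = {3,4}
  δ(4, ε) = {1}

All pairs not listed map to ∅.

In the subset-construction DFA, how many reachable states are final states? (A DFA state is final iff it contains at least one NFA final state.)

3

Start state of the DFA: {1} (ε-closure of the NFA start).
{1} --a--> {1,2,3,4}  [new]
{1} --b--> {1,2,3}  [new]
{1} --c--> {1,3,4}  [new]
{1,2,3,4} --a--> {1,2,3,4}  [seen]
{1,2,3,4} --b--> {1,2,3,4}  [seen]
{1,2,3,4} --c--> {1,2,3,4}  [seen]
{1,2,3} --a--> {1,2,3,4}  [seen]
{1,2,3} --b--> {1,2,3}  [seen]
{1,2,3} --c--> {1,2,3,4}  [seen]
{1,3,4} --a--> {1,2,3,4}  [seen]
{1,3,4} --b--> {1,2,3,4}  [seen]
{1,3,4} --c--> {1,2,3,4}  [seen]
Reachable DFA states: {1}, {1,2,3,4}, {1,2,3}, {1,3,4}.
Accepting DFA states (contain an NFA accepting state): {1,2,3,4}, {1,2,3}, {1,3,4}.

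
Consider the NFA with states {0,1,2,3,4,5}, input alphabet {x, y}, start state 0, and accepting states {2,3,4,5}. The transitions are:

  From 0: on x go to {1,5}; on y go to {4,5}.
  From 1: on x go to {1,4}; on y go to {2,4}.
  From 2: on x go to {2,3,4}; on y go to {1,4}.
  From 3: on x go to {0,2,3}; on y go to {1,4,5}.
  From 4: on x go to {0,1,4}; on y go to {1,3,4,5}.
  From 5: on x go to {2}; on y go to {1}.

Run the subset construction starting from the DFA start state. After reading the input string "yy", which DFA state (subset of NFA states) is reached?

Start: {0}.
δ(0,y) = {4,5}.
Union: {4,5}.
After y: {4,5}.
δ(4,y) = {1,3,4,5}; δ(5,y) = {1}.
Union: {1,3,4,5}.
After y: {1,3,4,5}.

{1,3,4,5}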